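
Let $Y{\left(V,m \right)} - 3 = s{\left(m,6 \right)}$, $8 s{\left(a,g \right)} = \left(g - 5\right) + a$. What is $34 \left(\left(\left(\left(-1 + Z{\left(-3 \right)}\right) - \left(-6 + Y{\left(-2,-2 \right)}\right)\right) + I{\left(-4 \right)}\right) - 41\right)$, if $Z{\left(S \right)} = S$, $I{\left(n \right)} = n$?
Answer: $- \frac{6239}{4} \approx -1559.8$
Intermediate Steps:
$s{\left(a,g \right)} = - \frac{5}{8} + \frac{a}{8} + \frac{g}{8}$ ($s{\left(a,g \right)} = \frac{\left(g - 5\right) + a}{8} = \frac{\left(-5 + g\right) + a}{8} = \frac{-5 + a + g}{8} = - \frac{5}{8} + \frac{a}{8} + \frac{g}{8}$)
$Y{\left(V,m \right)} = \frac{25}{8} + \frac{m}{8}$ ($Y{\left(V,m \right)} = 3 + \left(- \frac{5}{8} + \frac{m}{8} + \frac{1}{8} \cdot 6\right) = 3 + \left(- \frac{5}{8} + \frac{m}{8} + \frac{3}{4}\right) = 3 + \left(\frac{1}{8} + \frac{m}{8}\right) = \frac{25}{8} + \frac{m}{8}$)
$34 \left(\left(\left(\left(-1 + Z{\left(-3 \right)}\right) - \left(-6 + Y{\left(-2,-2 \right)}\right)\right) + I{\left(-4 \right)}\right) - 41\right) = 34 \left(\left(\left(\left(-1 - 3\right) + \left(6 \cdot 1 - \left(\frac{25}{8} + \frac{1}{8} \left(-2\right)\right)\right)\right) - 4\right) - 41\right) = 34 \left(\left(\left(-4 + \left(6 - \left(\frac{25}{8} - \frac{1}{4}\right)\right)\right) - 4\right) - 41\right) = 34 \left(\left(\left(-4 + \left(6 - \frac{23}{8}\right)\right) - 4\right) - 41\right) = 34 \left(\left(\left(-4 + \frac{25}{8}\right) - 4\right) - 41\right) = 34 \left(\left(- \frac{7}{8} - 4\right) - 41\right) = 34 \left(- \frac{39}{8} - 41\right) = 34 \left(- \frac{367}{8}\right) = - \frac{6239}{4}$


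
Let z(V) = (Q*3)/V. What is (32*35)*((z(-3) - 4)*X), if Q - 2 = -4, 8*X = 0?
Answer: 0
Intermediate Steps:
X = 0 (X = (⅛)*0 = 0)
Q = -2 (Q = 2 - 4 = -2)
z(V) = -6/V (z(V) = (-2*3)/V = -6/V)
(32*35)*((z(-3) - 4)*X) = (32*35)*((-6/(-3) - 4)*0) = 1120*((-6*(-⅓) - 4)*0) = 1120*((2 - 4)*0) = 1120*(-2*0) = 1120*0 = 0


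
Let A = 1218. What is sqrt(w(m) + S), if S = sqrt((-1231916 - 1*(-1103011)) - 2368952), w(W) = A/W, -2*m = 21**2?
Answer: sqrt(-2436 + 441*I*sqrt(2497857))/21 ≈ 28.062 + 28.16*I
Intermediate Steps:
m = -441/2 (m = -1/2*21**2 = -1/2*441 = -441/2 ≈ -220.50)
w(W) = 1218/W
S = I*sqrt(2497857) (S = sqrt((-1231916 + 1103011) - 2368952) = sqrt(-128905 - 2368952) = sqrt(-2497857) = I*sqrt(2497857) ≈ 1580.5*I)
sqrt(w(m) + S) = sqrt(1218/(-441/2) + I*sqrt(2497857)) = sqrt(1218*(-2/441) + I*sqrt(2497857)) = sqrt(-116/21 + I*sqrt(2497857))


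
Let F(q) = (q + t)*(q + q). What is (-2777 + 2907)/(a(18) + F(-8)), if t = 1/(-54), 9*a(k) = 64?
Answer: 1755/1828 ≈ 0.96007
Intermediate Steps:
a(k) = 64/9 (a(k) = (1/9)*64 = 64/9)
t = -1/54 ≈ -0.018519
F(q) = 2*q*(-1/54 + q) (F(q) = (q - 1/54)*(q + q) = (-1/54 + q)*(2*q) = 2*q*(-1/54 + q))
(-2777 + 2907)/(a(18) + F(-8)) = (-2777 + 2907)/(64/9 + (1/27)*(-8)*(-1 + 54*(-8))) = 130/(64/9 + (1/27)*(-8)*(-1 - 432)) = 130/(64/9 + (1/27)*(-8)*(-433)) = 130/(64/9 + 3464/27) = 130/(3656/27) = 130*(27/3656) = 1755/1828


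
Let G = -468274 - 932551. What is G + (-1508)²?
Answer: 873239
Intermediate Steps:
G = -1400825
G + (-1508)² = -1400825 + (-1508)² = -1400825 + 2274064 = 873239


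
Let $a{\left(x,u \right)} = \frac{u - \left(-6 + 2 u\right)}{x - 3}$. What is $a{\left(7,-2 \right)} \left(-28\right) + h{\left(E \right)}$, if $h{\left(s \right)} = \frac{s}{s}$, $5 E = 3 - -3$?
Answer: $-55$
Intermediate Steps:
$E = \frac{6}{5}$ ($E = \frac{3 - -3}{5} = \frac{3 + 3}{5} = \frac{1}{5} \cdot 6 = \frac{6}{5} \approx 1.2$)
$h{\left(s \right)} = 1$
$a{\left(x,u \right)} = \frac{6 - u}{-3 + x}$ ($a{\left(x,u \right)} = \frac{u - \left(-6 + 2 u\right)}{-3 + x} = \frac{6 - u}{-3 + x}$)
$a{\left(7,-2 \right)} \left(-28\right) + h{\left(E \right)} = \frac{6 - -2}{-3 + 7} \left(-28\right) + 1 = \frac{6 + 2}{4} \left(-28\right) + 1 = \frac{1}{4} \cdot 8 \left(-28\right) + 1 = 2 \left(-28\right) + 1 = -56 + 1 = -55$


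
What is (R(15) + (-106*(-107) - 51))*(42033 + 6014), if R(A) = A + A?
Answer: 543940087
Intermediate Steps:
R(A) = 2*A
(R(15) + (-106*(-107) - 51))*(42033 + 6014) = (2*15 + (-106*(-107) - 51))*(42033 + 6014) = (30 + (11342 - 51))*48047 = (30 + 11291)*48047 = 11321*48047 = 543940087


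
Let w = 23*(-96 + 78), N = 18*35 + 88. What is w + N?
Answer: 304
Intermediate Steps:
N = 718 (N = 630 + 88 = 718)
w = -414 (w = 23*(-18) = -414)
w + N = -414 + 718 = 304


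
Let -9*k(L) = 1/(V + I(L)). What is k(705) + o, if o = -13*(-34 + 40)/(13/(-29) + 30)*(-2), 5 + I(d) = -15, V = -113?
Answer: 5416085/1025829 ≈ 5.2797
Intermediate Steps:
I(d) = -20 (I(d) = -5 - 15 = -20)
k(L) = 1/1197 (k(L) = -1/(9*(-113 - 20)) = -⅑/(-133) = -⅑*(-1/133) = 1/1197)
o = 4524/857 (o = -78/(13*(-1/29) + 30)*(-2) = -78/(-13/29 + 30)*(-2) = -78/857/29*(-2) = -78*29/857*(-2) = -13*174/857*(-2) = -2262/857*(-2) = 4524/857 ≈ 5.2789)
k(705) + o = 1/1197 + 4524/857 = 5416085/1025829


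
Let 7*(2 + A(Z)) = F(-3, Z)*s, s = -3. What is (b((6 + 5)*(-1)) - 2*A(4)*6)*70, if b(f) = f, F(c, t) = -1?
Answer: 550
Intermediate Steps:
A(Z) = -11/7 (A(Z) = -2 + (-1*(-3))/7 = -2 + (⅐)*3 = -2 + 3/7 = -11/7)
(b((6 + 5)*(-1)) - 2*A(4)*6)*70 = ((6 + 5)*(-1) - 2*(-11/7)*6)*70 = (11*(-1) + (22/7)*6)*70 = (-11 + 132/7)*70 = (55/7)*70 = 550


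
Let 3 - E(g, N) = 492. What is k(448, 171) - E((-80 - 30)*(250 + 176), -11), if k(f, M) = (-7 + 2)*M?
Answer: -366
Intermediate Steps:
E(g, N) = -489 (E(g, N) = 3 - 1*492 = 3 - 492 = -489)
k(f, M) = -5*M
k(448, 171) - E((-80 - 30)*(250 + 176), -11) = -5*171 - 1*(-489) = -855 + 489 = -366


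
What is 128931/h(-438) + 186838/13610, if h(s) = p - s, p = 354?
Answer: 28829191/163320 ≈ 176.52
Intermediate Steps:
h(s) = 354 - s
128931/h(-438) + 186838/13610 = 128931/(354 - 1*(-438)) + 186838/13610 = 128931/(354 + 438) + 186838*(1/13610) = 128931/792 + 93419/6805 = 128931*(1/792) + 93419/6805 = 3907/24 + 93419/6805 = 28829191/163320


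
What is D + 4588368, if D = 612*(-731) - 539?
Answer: 4140457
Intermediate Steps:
D = -447911 (D = -447372 - 539 = -447911)
D + 4588368 = -447911 + 4588368 = 4140457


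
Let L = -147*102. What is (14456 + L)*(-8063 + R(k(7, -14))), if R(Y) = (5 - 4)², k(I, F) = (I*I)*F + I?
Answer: 4337356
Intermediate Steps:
k(I, F) = I + F*I² (k(I, F) = I²*F + I = F*I² + I = I + F*I²)
R(Y) = 1 (R(Y) = 1² = 1)
L = -14994
(14456 + L)*(-8063 + R(k(7, -14))) = (14456 - 14994)*(-8063 + 1) = -538*(-8062) = 4337356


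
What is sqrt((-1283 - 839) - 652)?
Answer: I*sqrt(2774) ≈ 52.669*I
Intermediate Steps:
sqrt((-1283 - 839) - 652) = sqrt(-2122 - 652) = sqrt(-2774) = I*sqrt(2774)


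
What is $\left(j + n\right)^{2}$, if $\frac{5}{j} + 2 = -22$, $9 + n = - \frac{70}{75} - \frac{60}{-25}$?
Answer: $\frac{863041}{14400} \approx 59.933$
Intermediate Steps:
$n = - \frac{113}{15}$ ($n = -9 - \left(- \frac{12}{5} + \frac{14}{15}\right) = -9 - - \frac{22}{15} = -9 + \left(- \frac{14}{15} + \frac{12}{5}\right) = -9 + \frac{22}{15} = - \frac{113}{15} \approx -7.5333$)
$j = - \frac{5}{24}$ ($j = \frac{5}{-2 - 22} = \frac{5}{-24} = 5 \left(- \frac{1}{24}\right) = - \frac{5}{24} \approx -0.20833$)
$\left(j + n\right)^{2} = \left(- \frac{5}{24} - \frac{113}{15}\right)^{2} = \left(- \frac{929}{120}\right)^{2} = \frac{863041}{14400}$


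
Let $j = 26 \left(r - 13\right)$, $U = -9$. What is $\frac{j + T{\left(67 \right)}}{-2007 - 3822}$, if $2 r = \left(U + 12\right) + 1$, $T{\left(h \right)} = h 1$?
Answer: $\frac{73}{1943} \approx 0.037571$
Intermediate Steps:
$T{\left(h \right)} = h$
$r = 2$ ($r = \frac{\left(-9 + 12\right) + 1}{2} = \frac{3 + 1}{2} = \frac{1}{2} \cdot 4 = 2$)
$j = -286$ ($j = 26 \left(2 - 13\right) = 26 \left(-11\right) = -286$)
$\frac{j + T{\left(67 \right)}}{-2007 - 3822} = \frac{-286 + 67}{-2007 - 3822} = - \frac{219}{-5829} = \left(-219\right) \left(- \frac{1}{5829}\right) = \frac{73}{1943}$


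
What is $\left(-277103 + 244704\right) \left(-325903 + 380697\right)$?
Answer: $-1775270806$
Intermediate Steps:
$\left(-277103 + 244704\right) \left(-325903 + 380697\right) = \left(-32399\right) 54794 = -1775270806$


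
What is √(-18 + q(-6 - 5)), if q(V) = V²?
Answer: √103 ≈ 10.149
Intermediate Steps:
√(-18 + q(-6 - 5)) = √(-18 + (-6 - 5)²) = √(-18 + (-11)²) = √(-18 + 121) = √103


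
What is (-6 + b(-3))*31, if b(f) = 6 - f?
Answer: 93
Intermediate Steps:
(-6 + b(-3))*31 = (-6 + (6 - 1*(-3)))*31 = (-6 + (6 + 3))*31 = (-6 + 9)*31 = 3*31 = 93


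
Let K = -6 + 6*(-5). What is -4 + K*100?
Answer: -3604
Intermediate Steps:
K = -36 (K = -6 - 30 = -36)
-4 + K*100 = -4 - 36*100 = -4 - 3600 = -3604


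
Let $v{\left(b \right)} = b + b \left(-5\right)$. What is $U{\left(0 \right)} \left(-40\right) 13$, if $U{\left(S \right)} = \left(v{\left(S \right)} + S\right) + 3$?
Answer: $-1560$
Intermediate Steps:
$v{\left(b \right)} = - 4 b$ ($v{\left(b \right)} = b - 5 b = - 4 b$)
$U{\left(S \right)} = 3 - 3 S$ ($U{\left(S \right)} = \left(- 4 S + S\right) + 3 = - 3 S + 3 = 3 - 3 S$)
$U{\left(0 \right)} \left(-40\right) 13 = \left(3 - 0\right) \left(-40\right) 13 = \left(3 + 0\right) \left(-40\right) 13 = 3 \left(-40\right) 13 = \left(-120\right) 13 = -1560$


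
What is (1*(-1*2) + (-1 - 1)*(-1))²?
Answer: 0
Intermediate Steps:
(1*(-1*2) + (-1 - 1)*(-1))² = (1*(-2) - 2*(-1))² = (-2 + 2)² = 0² = 0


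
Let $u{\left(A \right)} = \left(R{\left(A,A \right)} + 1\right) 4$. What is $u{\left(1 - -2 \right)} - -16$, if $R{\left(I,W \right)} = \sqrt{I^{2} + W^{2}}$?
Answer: $20 + 12 \sqrt{2} \approx 36.971$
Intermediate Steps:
$u{\left(A \right)} = 4 + 4 \sqrt{2} \sqrt{A^{2}}$ ($u{\left(A \right)} = \left(\sqrt{A^{2} + A^{2}} + 1\right) 4 = \left(\sqrt{2 A^{2}} + 1\right) 4 = \left(\sqrt{2} \sqrt{A^{2}} + 1\right) 4 = \left(1 + \sqrt{2} \sqrt{A^{2}}\right) 4 = 4 + 4 \sqrt{2} \sqrt{A^{2}}$)
$u{\left(1 - -2 \right)} - -16 = \left(4 + 4 \sqrt{2} \sqrt{\left(1 - -2\right)^{2}}\right) - -16 = \left(4 + 4 \sqrt{2} \sqrt{\left(1 + 2\right)^{2}}\right) + 16 = \left(4 + 4 \sqrt{2} \sqrt{3^{2}}\right) + 16 = \left(4 + 4 \sqrt{2} \sqrt{9}\right) + 16 = \left(4 + 4 \sqrt{2} \cdot 3\right) + 16 = \left(4 + 12 \sqrt{2}\right) + 16 = 20 + 12 \sqrt{2}$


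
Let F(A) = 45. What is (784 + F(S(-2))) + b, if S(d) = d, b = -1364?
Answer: -535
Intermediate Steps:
(784 + F(S(-2))) + b = (784 + 45) - 1364 = 829 - 1364 = -535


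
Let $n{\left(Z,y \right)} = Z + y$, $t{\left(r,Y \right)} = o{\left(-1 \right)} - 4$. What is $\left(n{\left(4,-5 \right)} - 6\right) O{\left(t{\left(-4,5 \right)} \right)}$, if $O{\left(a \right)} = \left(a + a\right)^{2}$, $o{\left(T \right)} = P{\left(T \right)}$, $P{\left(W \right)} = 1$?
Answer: $-252$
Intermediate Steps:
$o{\left(T \right)} = 1$
$t{\left(r,Y \right)} = -3$ ($t{\left(r,Y \right)} = 1 - 4 = -3$)
$O{\left(a \right)} = 4 a^{2}$ ($O{\left(a \right)} = \left(2 a\right)^{2} = 4 a^{2}$)
$\left(n{\left(4,-5 \right)} - 6\right) O{\left(t{\left(-4,5 \right)} \right)} = \left(\left(4 - 5\right) - 6\right) 4 \left(-3\right)^{2} = \left(-1 - 6\right) 4 \cdot 9 = \left(-7\right) 36 = -252$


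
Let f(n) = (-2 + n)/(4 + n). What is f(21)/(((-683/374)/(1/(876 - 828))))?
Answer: -3553/409800 ≈ -0.0086701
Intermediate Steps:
f(n) = (-2 + n)/(4 + n)
f(21)/(((-683/374)/(1/(876 - 828)))) = ((-2 + 21)/(4 + 21))/(((-683/374)/(1/(876 - 828)))) = (19/25)/(((-683*1/374)/(1/48))) = ((1/25)*19)/((-683/(374*1/48))) = 19/(25*((-683/374*48))) = 19/(25*(-16392/187)) = (19/25)*(-187/16392) = -3553/409800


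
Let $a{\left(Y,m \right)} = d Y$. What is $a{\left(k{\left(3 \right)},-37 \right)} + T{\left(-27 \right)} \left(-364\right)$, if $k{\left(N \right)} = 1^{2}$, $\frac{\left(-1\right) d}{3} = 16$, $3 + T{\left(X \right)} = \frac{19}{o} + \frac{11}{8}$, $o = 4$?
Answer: $- \frac{2371}{2} \approx -1185.5$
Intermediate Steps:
$T{\left(X \right)} = \frac{25}{8}$ ($T{\left(X \right)} = -3 + \left(\frac{19}{4} + \frac{11}{8}\right) = -3 + \frac{49}{8} = \frac{25}{8}$)
$d = -48$ ($d = \left(-3\right) 16 = -48$)
$k{\left(N \right)} = 1$
$a{\left(Y,m \right)} = - 48 Y$
$a{\left(k{\left(3 \right)},-37 \right)} + T{\left(-27 \right)} \left(-364\right) = \left(-48\right) 1 + \frac{25}{8} \left(-364\right) = -48 - \frac{2275}{2} = - \frac{2371}{2}$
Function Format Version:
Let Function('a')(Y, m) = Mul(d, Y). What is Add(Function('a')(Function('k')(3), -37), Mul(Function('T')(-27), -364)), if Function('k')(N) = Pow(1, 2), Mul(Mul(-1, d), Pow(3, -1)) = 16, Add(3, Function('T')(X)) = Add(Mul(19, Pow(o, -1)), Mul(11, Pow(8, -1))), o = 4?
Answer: Rational(-2371, 2) ≈ -1185.5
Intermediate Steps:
Function('T')(X) = Rational(25, 8) (Function('T')(X) = Add(-3, Add(Mul(19, Pow(4, -1)), Mul(11, Pow(8, -1)))) = Add(-3, Add(Mul(19, Rational(1, 4)), Mul(11, Rational(1, 8)))) = Add(-3, Add(Rational(19, 4), Rational(11, 8))) = Add(-3, Rational(49, 8)) = Rational(25, 8))
d = -48 (d = Mul(-3, 16) = -48)
Function('k')(N) = 1
Function('a')(Y, m) = Mul(-48, Y)
Add(Function('a')(Function('k')(3), -37), Mul(Function('T')(-27), -364)) = Add(Mul(-48, 1), Mul(Rational(25, 8), -364)) = Add(-48, Rational(-2275, 2)) = Rational(-2371, 2)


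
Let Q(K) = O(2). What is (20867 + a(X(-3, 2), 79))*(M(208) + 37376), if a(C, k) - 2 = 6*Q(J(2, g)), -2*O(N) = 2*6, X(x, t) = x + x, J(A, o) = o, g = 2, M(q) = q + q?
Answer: 787320736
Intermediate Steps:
M(q) = 2*q
X(x, t) = 2*x
O(N) = -6
Q(K) = -6
a(C, k) = -34 (a(C, k) = 2 + 6*(-6) = 2 - 36 = -34)
(20867 + a(X(-3, 2), 79))*(M(208) + 37376) = (20867 - 34)*(2*208 + 37376) = 20833*(416 + 37376) = 20833*37792 = 787320736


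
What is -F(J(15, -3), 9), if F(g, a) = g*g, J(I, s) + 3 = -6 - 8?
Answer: -289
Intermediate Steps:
J(I, s) = -17 (J(I, s) = -3 + (-6 - 8) = -3 - 14 = -17)
F(g, a) = g²
-F(J(15, -3), 9) = -1*(-17)² = -1*289 = -289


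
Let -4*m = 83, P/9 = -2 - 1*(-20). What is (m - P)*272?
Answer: -49708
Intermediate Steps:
P = 162 (P = 9*(-2 - 1*(-20)) = 9*(-2 + 20) = 9*18 = 162)
m = -83/4 (m = -¼*83 = -83/4 ≈ -20.750)
(m - P)*272 = (-83/4 - 1*162)*272 = (-83/4 - 162)*272 = -731/4*272 = -49708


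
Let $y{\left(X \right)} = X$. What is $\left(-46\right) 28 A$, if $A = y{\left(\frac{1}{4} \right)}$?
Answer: $-322$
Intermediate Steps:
$A = \frac{1}{4} \approx 0.25$
$\left(-46\right) 28 A = \left(-46\right) 28 \cdot \frac{1}{4} = \left(-1288\right) \frac{1}{4} = -322$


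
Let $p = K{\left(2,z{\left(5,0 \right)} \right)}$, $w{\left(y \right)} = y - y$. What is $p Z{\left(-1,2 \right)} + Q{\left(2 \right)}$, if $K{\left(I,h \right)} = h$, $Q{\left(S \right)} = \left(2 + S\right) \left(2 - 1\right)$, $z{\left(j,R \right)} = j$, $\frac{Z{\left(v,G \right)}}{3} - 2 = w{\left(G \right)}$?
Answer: $34$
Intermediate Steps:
$w{\left(y \right)} = 0$
$Z{\left(v,G \right)} = 6$ ($Z{\left(v,G \right)} = 6 + 3 \cdot 0 = 6 + 0 = 6$)
$Q{\left(S \right)} = 2 + S$ ($Q{\left(S \right)} = \left(2 + S\right) 1 = 2 + S$)
$p = 5$
$p Z{\left(-1,2 \right)} + Q{\left(2 \right)} = 5 \cdot 6 + \left(2 + 2\right) = 30 + 4 = 34$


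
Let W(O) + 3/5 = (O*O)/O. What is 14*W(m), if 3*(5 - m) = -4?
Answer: 1204/15 ≈ 80.267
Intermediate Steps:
m = 19/3 (m = 5 - 1/3*(-4) = 5 + 4/3 = 19/3 ≈ 6.3333)
W(O) = -3/5 + O (W(O) = -3/5 + (O*O)/O = -3/5 + O**2/O = -3/5 + O)
14*W(m) = 14*(-3/5 + 19/3) = 14*(86/15) = 1204/15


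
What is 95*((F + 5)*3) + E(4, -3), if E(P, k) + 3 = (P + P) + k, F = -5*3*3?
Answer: -11398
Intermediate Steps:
F = -45 (F = -15*3 = -45)
E(P, k) = -3 + k + 2*P (E(P, k) = -3 + ((P + P) + k) = -3 + (2*P + k) = -3 + (k + 2*P) = -3 + k + 2*P)
95*((F + 5)*3) + E(4, -3) = 95*((-45 + 5)*3) + (-3 - 3 + 2*4) = 95*(-40*3) + (-3 - 3 + 8) = 95*(-120) + 2 = -11400 + 2 = -11398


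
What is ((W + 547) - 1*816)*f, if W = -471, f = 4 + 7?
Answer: -8140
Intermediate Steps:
f = 11
((W + 547) - 1*816)*f = ((-471 + 547) - 1*816)*11 = (76 - 816)*11 = -740*11 = -8140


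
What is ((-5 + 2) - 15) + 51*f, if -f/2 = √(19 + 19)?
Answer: -18 - 102*√38 ≈ -646.77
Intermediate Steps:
f = -2*√38 (f = -2*√(19 + 19) = -2*√38 ≈ -12.329)
((-5 + 2) - 15) + 51*f = ((-5 + 2) - 15) + 51*(-2*√38) = (-3 - 15) - 102*√38 = -18 - 102*√38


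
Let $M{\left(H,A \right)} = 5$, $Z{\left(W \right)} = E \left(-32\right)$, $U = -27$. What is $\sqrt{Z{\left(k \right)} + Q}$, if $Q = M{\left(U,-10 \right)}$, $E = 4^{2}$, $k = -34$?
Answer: $13 i \sqrt{3} \approx 22.517 i$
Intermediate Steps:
$E = 16$
$Z{\left(W \right)} = -512$ ($Z{\left(W \right)} = 16 \left(-32\right) = -512$)
$Q = 5$
$\sqrt{Z{\left(k \right)} + Q} = \sqrt{-512 + 5} = \sqrt{-507} = 13 i \sqrt{3}$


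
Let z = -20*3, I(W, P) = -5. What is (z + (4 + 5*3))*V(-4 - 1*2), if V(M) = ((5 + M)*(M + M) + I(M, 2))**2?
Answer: -2009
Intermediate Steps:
z = -60
V(M) = (-5 + 2*M*(5 + M))**2 (V(M) = ((5 + M)*(M + M) - 5)**2 = ((5 + M)*(2*M) - 5)**2 = (2*M*(5 + M) - 5)**2 = (-5 + 2*M*(5 + M))**2)
(z + (4 + 5*3))*V(-4 - 1*2) = (-60 + (4 + 5*3))*(-5 + 2*(-4 - 1*2)**2 + 10*(-4 - 1*2))**2 = (-60 + (4 + 15))*(-5 + 2*(-4 - 2)**2 + 10*(-4 - 2))**2 = (-60 + 19)*(-5 + 2*(-6)**2 + 10*(-6))**2 = -41*(-5 + 2*36 - 60)**2 = -41*(-5 + 72 - 60)**2 = -41*7**2 = -41*49 = -2009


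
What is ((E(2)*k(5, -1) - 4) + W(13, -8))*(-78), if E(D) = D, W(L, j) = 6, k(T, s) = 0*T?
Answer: -156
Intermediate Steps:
k(T, s) = 0
((E(2)*k(5, -1) - 4) + W(13, -8))*(-78) = ((2*0 - 4) + 6)*(-78) = ((0 - 4) + 6)*(-78) = (-4 + 6)*(-78) = 2*(-78) = -156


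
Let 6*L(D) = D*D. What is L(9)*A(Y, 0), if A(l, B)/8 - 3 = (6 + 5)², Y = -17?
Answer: 13392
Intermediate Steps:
L(D) = D²/6 (L(D) = (D*D)/6 = D²/6)
A(l, B) = 992 (A(l, B) = 24 + 8*(6 + 5)² = 24 + 8*11² = 24 + 8*121 = 24 + 968 = 992)
L(9)*A(Y, 0) = ((⅙)*9²)*992 = ((⅙)*81)*992 = (27/2)*992 = 13392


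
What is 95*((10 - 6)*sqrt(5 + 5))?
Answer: 380*sqrt(10) ≈ 1201.7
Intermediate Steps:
95*((10 - 6)*sqrt(5 + 5)) = 95*(4*sqrt(10)) = 380*sqrt(10)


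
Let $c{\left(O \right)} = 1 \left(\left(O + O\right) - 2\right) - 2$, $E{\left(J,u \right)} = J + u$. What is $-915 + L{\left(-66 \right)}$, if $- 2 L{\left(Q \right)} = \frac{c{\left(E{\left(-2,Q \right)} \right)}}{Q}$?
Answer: $- \frac{30230}{33} \approx -916.06$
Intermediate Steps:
$c{\left(O \right)} = -4 + 2 O$ ($c{\left(O \right)} = 1 \left(2 O - 2\right) - 2 = 1 \left(-2 + 2 O\right) - 2 = \left(-2 + 2 O\right) - 2 = -4 + 2 O$)
$L{\left(Q \right)} = - \frac{-8 + 2 Q}{2 Q}$ ($L{\left(Q \right)} = - \frac{\left(-4 + 2 \left(-2 + Q\right)\right) \frac{1}{Q}}{2} = - \frac{\left(-4 + \left(-4 + 2 Q\right)\right) \frac{1}{Q}}{2} = - \frac{\left(-8 + 2 Q\right) \frac{1}{Q}}{2} = - \frac{\frac{1}{Q} \left(-8 + 2 Q\right)}{2} = - \frac{-8 + 2 Q}{2 Q}$)
$-915 + L{\left(-66 \right)} = -915 + \frac{4 - -66}{-66} = -915 - \frac{4 + 66}{66} = -915 - \frac{35}{33} = - \frac{30230}{33}$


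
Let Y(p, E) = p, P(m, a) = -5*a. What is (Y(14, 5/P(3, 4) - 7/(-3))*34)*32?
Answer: 15232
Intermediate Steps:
(Y(14, 5/P(3, 4) - 7/(-3))*34)*32 = (14*34)*32 = 476*32 = 15232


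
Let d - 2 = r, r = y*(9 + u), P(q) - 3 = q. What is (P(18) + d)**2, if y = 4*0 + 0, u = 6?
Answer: 529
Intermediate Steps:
y = 0 (y = 0 + 0 = 0)
P(q) = 3 + q
r = 0 (r = 0*(9 + 6) = 0*15 = 0)
d = 2 (d = 2 + 0 = 2)
(P(18) + d)**2 = ((3 + 18) + 2)**2 = (21 + 2)**2 = 23**2 = 529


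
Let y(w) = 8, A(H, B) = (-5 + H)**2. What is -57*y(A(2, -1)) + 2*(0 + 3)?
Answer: -450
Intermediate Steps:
-57*y(A(2, -1)) + 2*(0 + 3) = -57*8 + 2*(0 + 3) = -456 + 2*3 = -456 + 6 = -450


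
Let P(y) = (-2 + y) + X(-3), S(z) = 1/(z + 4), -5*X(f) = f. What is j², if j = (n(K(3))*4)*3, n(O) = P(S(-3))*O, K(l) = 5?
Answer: 576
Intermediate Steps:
X(f) = -f/5
S(z) = 1/(4 + z)
P(y) = -7/5 + y (P(y) = (-2 + y) - ⅕*(-3) = (-2 + y) + ⅗ = -7/5 + y)
n(O) = -2*O/5 (n(O) = (-7/5 + 1/(4 - 3))*O = (-7/5 + 1/1)*O = (-7/5 + 1)*O = -2*O/5)
j = -24 (j = (-⅖*5*4)*3 = -2*4*3 = -8*3 = -24)
j² = (-24)² = 576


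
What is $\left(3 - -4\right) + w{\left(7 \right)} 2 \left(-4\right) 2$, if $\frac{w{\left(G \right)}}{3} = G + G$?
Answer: $-665$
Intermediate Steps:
$w{\left(G \right)} = 6 G$ ($w{\left(G \right)} = 3 \left(G + G\right) = 3 \cdot 2 G = 6 G$)
$\left(3 - -4\right) + w{\left(7 \right)} 2 \left(-4\right) 2 = \left(3 - -4\right) + 6 \cdot 7 \cdot 2 \left(-4\right) 2 = \left(3 + 4\right) + 42 \left(\left(-8\right) 2\right) = 7 + 42 \left(-16\right) = 7 - 672 = -665$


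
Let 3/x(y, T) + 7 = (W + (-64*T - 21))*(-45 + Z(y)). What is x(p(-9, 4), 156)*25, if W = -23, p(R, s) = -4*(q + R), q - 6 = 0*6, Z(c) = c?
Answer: 75/330917 ≈ 0.00022664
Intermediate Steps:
q = 6 (q = 6 + 0*6 = 6 + 0 = 6)
p(R, s) = -24 - 4*R (p(R, s) = -4*(6 + R) = -24 - 4*R)
x(y, T) = 3/(-7 + (-45 + y)*(-44 - 64*T)) (x(y, T) = 3/(-7 + (-23 + (-64*T - 21))*(-45 + y)) = 3/(-7 + (-23 + (-21 - 64*T))*(-45 + y)) = 3/(-7 + (-44 - 64*T)*(-45 + y)) = 3/(-7 + (-45 + y)*(-44 - 64*T)))
x(p(-9, 4), 156)*25 = -3/(-1973 - 2880*156 + 44*(-24 - 4*(-9)) + 64*156*(-24 - 4*(-9)))*25 = -3/(-1973 - 449280 + 44*(-24 + 36) + 64*156*(-24 + 36))*25 = -3/(-1973 - 449280 + 44*12 + 64*156*12)*25 = -3/(-1973 - 449280 + 528 + 119808)*25 = -3/(-330917)*25 = -3*(-1/330917)*25 = (3/330917)*25 = 75/330917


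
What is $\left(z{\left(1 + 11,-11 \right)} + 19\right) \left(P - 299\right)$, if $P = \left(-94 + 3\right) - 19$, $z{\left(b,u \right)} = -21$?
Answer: $818$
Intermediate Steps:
$P = -110$ ($P = -91 - 19 = -110$)
$\left(z{\left(1 + 11,-11 \right)} + 19\right) \left(P - 299\right) = \left(-21 + 19\right) \left(-110 - 299\right) = \left(-2\right) \left(-409\right) = 818$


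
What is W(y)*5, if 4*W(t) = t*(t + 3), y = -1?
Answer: -5/2 ≈ -2.5000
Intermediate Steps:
W(t) = t*(3 + t)/4 (W(t) = (t*(t + 3))/4 = (t*(3 + t))/4 = t*(3 + t)/4)
W(y)*5 = ((¼)*(-1)*(3 - 1))*5 = ((¼)*(-1)*2)*5 = -½*5 = -5/2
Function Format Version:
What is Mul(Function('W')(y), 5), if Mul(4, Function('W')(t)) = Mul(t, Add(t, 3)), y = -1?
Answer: Rational(-5, 2) ≈ -2.5000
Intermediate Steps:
Function('W')(t) = Mul(Rational(1, 4), t, Add(3, t)) (Function('W')(t) = Mul(Rational(1, 4), Mul(t, Add(t, 3))) = Mul(Rational(1, 4), Mul(t, Add(3, t))) = Mul(Rational(1, 4), t, Add(3, t)))
Mul(Function('W')(y), 5) = Mul(Mul(Rational(1, 4), -1, Add(3, -1)), 5) = Mul(Mul(Rational(1, 4), -1, 2), 5) = Mul(Rational(-1, 2), 5) = Rational(-5, 2)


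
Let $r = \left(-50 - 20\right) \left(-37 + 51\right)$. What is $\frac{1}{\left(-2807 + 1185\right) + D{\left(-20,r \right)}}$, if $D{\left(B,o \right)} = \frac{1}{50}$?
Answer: $- \frac{50}{81099} \approx -0.00061653$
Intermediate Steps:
$r = -980$ ($r = \left(-70\right) 14 = -980$)
$D{\left(B,o \right)} = \frac{1}{50}$
$\frac{1}{\left(-2807 + 1185\right) + D{\left(-20,r \right)}} = \frac{1}{\left(-2807 + 1185\right) + \frac{1}{50}} = \frac{1}{-1622 + \frac{1}{50}} = \frac{1}{- \frac{81099}{50}} = - \frac{50}{81099}$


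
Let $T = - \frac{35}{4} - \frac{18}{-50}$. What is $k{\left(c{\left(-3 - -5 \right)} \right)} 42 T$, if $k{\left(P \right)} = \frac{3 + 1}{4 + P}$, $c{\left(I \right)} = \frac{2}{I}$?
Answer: $- \frac{35238}{125} \approx -281.9$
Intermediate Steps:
$T = - \frac{839}{100}$ ($T = \left(-35\right) \frac{1}{4} - - \frac{9}{25} = - \frac{35}{4} + \frac{9}{25} = - \frac{839}{100} \approx -8.39$)
$k{\left(P \right)} = \frac{4}{4 + P}$
$k{\left(c{\left(-3 - -5 \right)} \right)} 42 T = \frac{4}{4 + \frac{2}{-3 - -5}} \cdot 42 \left(- \frac{839}{100}\right) = \frac{4}{4 + \frac{2}{-3 + 5}} \cdot 42 \left(- \frac{839}{100}\right) = \frac{4}{4 + \frac{2}{2}} \cdot 42 \left(- \frac{839}{100}\right) = \frac{4}{4 + 2 \cdot \frac{1}{2}} \cdot 42 \left(- \frac{839}{100}\right) = \frac{4}{4 + 1} \cdot 42 \left(- \frac{839}{100}\right) = \frac{4}{5} \cdot 42 \left(- \frac{839}{100}\right) = \frac{168}{5} \left(- \frac{839}{100}\right) = - \frac{35238}{125}$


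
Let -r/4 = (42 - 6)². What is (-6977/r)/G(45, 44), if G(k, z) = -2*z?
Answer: -6977/456192 ≈ -0.015294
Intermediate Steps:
r = -5184 (r = -4*(42 - 6)² = -4*36² = -4*1296 = -5184)
(-6977/r)/G(45, 44) = (-6977/(-5184))/((-2*44)) = -6977*(-1/5184)/(-88) = (6977/5184)*(-1/88) = -6977/456192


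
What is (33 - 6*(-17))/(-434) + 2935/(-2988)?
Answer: -838585/648396 ≈ -1.2933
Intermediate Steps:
(33 - 6*(-17))/(-434) + 2935/(-2988) = (33 + 102)*(-1/434) + 2935*(-1/2988) = 135*(-1/434) - 2935/2988 = -135/434 - 2935/2988 = -838585/648396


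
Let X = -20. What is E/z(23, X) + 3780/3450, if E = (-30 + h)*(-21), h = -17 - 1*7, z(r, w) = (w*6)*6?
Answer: -441/920 ≈ -0.47935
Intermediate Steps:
z(r, w) = 36*w (z(r, w) = (6*w)*6 = 36*w)
h = -24 (h = -17 - 7 = -24)
E = 1134 (E = (-30 - 24)*(-21) = -54*(-21) = 1134)
E/z(23, X) + 3780/3450 = 1134/((36*(-20))) + 3780/3450 = 1134/(-720) + 3780*(1/3450) = 1134*(-1/720) + 126/115 = -63/40 + 126/115 = -441/920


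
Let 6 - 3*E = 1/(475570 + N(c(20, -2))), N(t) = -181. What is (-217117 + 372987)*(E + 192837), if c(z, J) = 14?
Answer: 42867463745117440/1426167 ≈ 3.0058e+10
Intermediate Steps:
E = 2852333/1426167 (E = 2 - 1/(3*(475570 - 181)) = 2 - 1/3/475389 = 2 - 1/3*1/475389 = 2 - 1/1426167 = 2852333/1426167 ≈ 2.0000)
(-217117 + 372987)*(E + 192837) = (-217117 + 372987)*(2852333/1426167 + 192837) = 155870*(275020618112/1426167) = 42867463745117440/1426167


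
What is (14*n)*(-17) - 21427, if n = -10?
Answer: -19047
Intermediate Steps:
(14*n)*(-17) - 21427 = (14*(-10))*(-17) - 21427 = -140*(-17) - 21427 = 2380 - 21427 = -19047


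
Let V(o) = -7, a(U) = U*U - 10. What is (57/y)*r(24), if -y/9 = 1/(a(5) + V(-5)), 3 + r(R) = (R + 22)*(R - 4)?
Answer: -139384/3 ≈ -46461.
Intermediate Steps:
a(U) = -10 + U**2 (a(U) = U**2 - 10 = -10 + U**2)
r(R) = -3 + (-4 + R)*(22 + R) (r(R) = -3 + (R + 22)*(R - 4) = -3 + (22 + R)*(-4 + R) = -3 + (-4 + R)*(22 + R))
y = -9/8 (y = -9/((-10 + 5**2) - 7) = -9/((-10 + 25) - 7) = -9/(15 - 7) = -9/8 ≈ -1.1250)
(57/y)*r(24) = (57/(-9/8))*(-91 + 24**2 + 18*24) = (57*(-8/9))*(-91 + 576 + 432) = -152/3*917 = -139384/3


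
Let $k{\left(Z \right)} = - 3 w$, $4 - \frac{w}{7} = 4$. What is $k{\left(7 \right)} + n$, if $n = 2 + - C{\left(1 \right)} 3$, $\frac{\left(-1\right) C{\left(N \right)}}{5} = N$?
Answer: $17$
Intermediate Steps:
$w = 0$ ($w = 28 - 28 = 0$)
$k{\left(Z \right)} = 0$ ($k{\left(Z \right)} = \left(-3\right) 0 = 0$)
$C{\left(N \right)} = - 5 N$
$n = 17$ ($n = 2 + - \left(-5\right) 1 \cdot 3 = 2 + \left(-1\right) \left(-5\right) 3 = 2 + 5 \cdot 3 = 2 + 15 = 17$)
$k{\left(7 \right)} + n = 0 + 17 = 17$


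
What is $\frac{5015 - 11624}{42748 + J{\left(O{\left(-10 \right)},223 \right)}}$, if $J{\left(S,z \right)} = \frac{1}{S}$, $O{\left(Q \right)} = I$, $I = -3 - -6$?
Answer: $- \frac{19827}{128245} \approx -0.1546$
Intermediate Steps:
$I = 3$ ($I = -3 + 6 = 3$)
$O{\left(Q \right)} = 3$
$\frac{5015 - 11624}{42748 + J{\left(O{\left(-10 \right)},223 \right)}} = \frac{5015 - 11624}{42748 + \frac{1}{3}} = - \frac{6609}{42748 + \frac{1}{3}} = - \frac{6609}{\frac{128245}{3}} = \left(-6609\right) \frac{3}{128245} = - \frac{19827}{128245}$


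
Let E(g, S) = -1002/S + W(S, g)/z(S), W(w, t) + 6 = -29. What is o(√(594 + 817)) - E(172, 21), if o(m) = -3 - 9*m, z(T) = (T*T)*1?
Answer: 2822/63 - 9*√1411 ≈ -293.28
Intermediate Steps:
W(w, t) = -35 (W(w, t) = -6 - 29 = -35)
z(T) = T² (z(T) = T²*1 = T²)
E(g, S) = -1002/S - 35/S²
o(√(594 + 817)) - E(172, 21) = (-3 - 9*√(594 + 817)) - (-35 - 1002*21)/21² = (-3 - 9*√1411) - (-35 - 21042)/441 = (-3 - 9*√1411) - (-21077)/441 = (-3 - 9*√1411) - 1*(-3011/63) = (-3 - 9*√1411) + 3011/63 = 2822/63 - 9*√1411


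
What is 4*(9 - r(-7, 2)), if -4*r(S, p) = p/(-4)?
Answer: 71/2 ≈ 35.500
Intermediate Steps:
r(S, p) = p/16 (r(S, p) = -p/(4*(-4)) = -p*(-1)/(4*4) = -(-1)*p/16 = p/16)
4*(9 - r(-7, 2)) = 4*(9 - 2/16) = 4*(9 - 1*1/8) = 4*(9 - 1/8) = 4*(71/8) = 71/2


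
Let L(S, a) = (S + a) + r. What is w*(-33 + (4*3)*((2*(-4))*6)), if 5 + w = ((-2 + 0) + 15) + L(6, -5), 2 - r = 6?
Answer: -3045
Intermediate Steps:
r = -4 (r = 2 - 1*6 = 2 - 6 = -4)
L(S, a) = -4 + S + a (L(S, a) = (S + a) - 4 = -4 + S + a)
w = 5 (w = -5 + (((-2 + 0) + 15) + (-4 + 6 - 5)) = -5 + ((-2 + 15) - 3) = -5 + (13 - 3) = -5 + 10 = 5)
w*(-33 + (4*3)*((2*(-4))*6)) = 5*(-33 + (4*3)*((2*(-4))*6)) = 5*(-33 + 12*(-8*6)) = 5*(-33 + 12*(-48)) = 5*(-33 - 576) = 5*(-609) = -3045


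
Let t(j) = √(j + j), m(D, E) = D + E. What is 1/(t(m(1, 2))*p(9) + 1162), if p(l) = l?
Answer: 581/674879 - 9*√6/1349758 ≈ 0.00084456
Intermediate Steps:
t(j) = √2*√j (t(j) = √(2*j) = √2*√j)
1/(t(m(1, 2))*p(9) + 1162) = 1/((√2*√(1 + 2))*9 + 1162) = 1/((√2*√3)*9 + 1162) = 1/(√6*9 + 1162) = 1/(9*√6 + 1162) = 1/(1162 + 9*√6)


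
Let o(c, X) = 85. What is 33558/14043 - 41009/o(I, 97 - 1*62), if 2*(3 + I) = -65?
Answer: -191012319/397885 ≈ -480.07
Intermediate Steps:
I = -71/2 (I = -3 + (1/2)*(-65) = -3 - 65/2 = -71/2 ≈ -35.500)
33558/14043 - 41009/o(I, 97 - 1*62) = 33558/14043 - 41009/85 = 33558*(1/14043) - 41009*1/85 = 11186/4681 - 41009/85 = -191012319/397885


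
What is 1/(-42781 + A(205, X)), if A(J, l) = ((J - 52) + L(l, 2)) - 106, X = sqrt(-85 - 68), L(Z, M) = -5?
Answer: -1/42739 ≈ -2.3398e-5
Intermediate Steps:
X = 3*I*sqrt(17) (X = sqrt(-153) = 3*I*sqrt(17) ≈ 12.369*I)
A(J, l) = -163 + J (A(J, l) = ((J - 52) - 5) - 106 = ((-52 + J) - 5) - 106 = (-57 + J) - 106 = -163 + J)
1/(-42781 + A(205, X)) = 1/(-42781 + (-163 + 205)) = 1/(-42781 + 42) = 1/(-42739) = -1/42739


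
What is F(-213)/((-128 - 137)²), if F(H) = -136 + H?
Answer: -349/70225 ≈ -0.0049697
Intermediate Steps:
F(-213)/((-128 - 137)²) = (-136 - 213)/((-128 - 137)²) = -349/((-265)²) = -349/70225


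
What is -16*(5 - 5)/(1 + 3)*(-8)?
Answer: 0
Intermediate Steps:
-16*(5 - 5)/(1 + 3)*(-8) = -0/4*(-8) = -16*0*(-8) = 0*(-8) = 0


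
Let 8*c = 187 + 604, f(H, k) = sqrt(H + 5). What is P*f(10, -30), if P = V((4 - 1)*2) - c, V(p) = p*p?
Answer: -503*sqrt(15)/8 ≈ -243.51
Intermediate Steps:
f(H, k) = sqrt(5 + H)
V(p) = p**2
c = 791/8 (c = (187 + 604)/8 = (1/8)*791 = 791/8 ≈ 98.875)
P = -503/8 (P = ((4 - 1)*2)**2 - 1*791/8 = (3*2)**2 - 791/8 = 6**2 - 791/8 = 36 - 791/8 = -503/8 ≈ -62.875)
P*f(10, -30) = -503*sqrt(5 + 10)/8 = -503*sqrt(15)/8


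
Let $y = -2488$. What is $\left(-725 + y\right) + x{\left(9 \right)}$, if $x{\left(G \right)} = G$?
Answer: $-3204$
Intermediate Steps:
$\left(-725 + y\right) + x{\left(9 \right)} = \left(-725 - 2488\right) + 9 = -3213 + 9 = -3204$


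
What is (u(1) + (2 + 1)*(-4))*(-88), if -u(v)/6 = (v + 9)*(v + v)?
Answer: 11616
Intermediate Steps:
u(v) = -12*v*(9 + v) (u(v) = -6*(v + 9)*(v + v) = -6*(9 + v)*2*v = -12*v*(9 + v))
(u(1) + (2 + 1)*(-4))*(-88) = (-12*1*(9 + 1) + (2 + 1)*(-4))*(-88) = (-12*1*10 + 3*(-4))*(-88) = (-120 - 12)*(-88) = -132*(-88) = 11616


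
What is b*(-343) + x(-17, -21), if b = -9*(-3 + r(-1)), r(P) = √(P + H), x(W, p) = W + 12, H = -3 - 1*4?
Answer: -9266 + 6174*I*√2 ≈ -9266.0 + 8731.4*I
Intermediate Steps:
H = -7 (H = -3 - 4 = -7)
x(W, p) = 12 + W
r(P) = √(-7 + P) (r(P) = √(P - 7) = √(-7 + P))
b = 27 - 18*I*√2 (b = -9*(-3 + √(-7 - 1)) = -9*(-3 + √(-8)) = -9*(-3 + 2*I*√2) = 27 - 18*I*√2 ≈ 27.0 - 25.456*I)
b*(-343) + x(-17, -21) = (27 - 18*I*√2)*(-343) + (12 - 17) = (-9261 + 6174*I*√2) - 5 = -9266 + 6174*I*√2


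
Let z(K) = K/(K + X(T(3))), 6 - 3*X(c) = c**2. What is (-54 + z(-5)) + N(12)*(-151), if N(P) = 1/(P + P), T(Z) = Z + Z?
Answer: -1439/24 ≈ -59.958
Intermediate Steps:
T(Z) = 2*Z
X(c) = 2 - c**2/3
N(P) = 1/(2*P)
z(K) = K/(-10 + K) (z(K) = K/(K + (2 - (2*3)**2/3)) = K/(K + (2 - 1/3*6**2)) = K/(K + (2 - 1/3*36)) = K/(K + (2 - 12)) = K/(K - 10) = K/(-10 + K))
(-54 + z(-5)) + N(12)*(-151) = (-54 - 5/(-10 - 5)) + ((1/2)/12)*(-151) = (-54 - 5/(-15)) + ((1/2)*(1/12))*(-151) = (-54 - 5*(-1/15)) + (1/24)*(-151) = (-54 + 1/3) - 151/24 = -161/3 - 151/24 = -1439/24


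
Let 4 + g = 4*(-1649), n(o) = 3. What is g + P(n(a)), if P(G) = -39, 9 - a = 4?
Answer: -6639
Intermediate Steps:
a = 5 (a = 9 - 1*4 = 9 - 4 = 5)
g = -6600 (g = -4 + 4*(-1649) = -4 - 6596 = -6600)
g + P(n(a)) = -6600 - 39 = -6639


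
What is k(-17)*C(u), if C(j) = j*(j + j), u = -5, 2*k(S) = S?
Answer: -425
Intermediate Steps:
k(S) = S/2
C(j) = 2*j² (C(j) = j*(2*j) = 2*j²)
k(-17)*C(u) = ((½)*(-17))*(2*(-5)²) = -17*25 = -17/2*50 = -425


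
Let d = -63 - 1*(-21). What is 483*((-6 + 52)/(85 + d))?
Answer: 22218/43 ≈ 516.70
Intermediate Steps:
d = -42 (d = -63 + 21 = -42)
483*((-6 + 52)/(85 + d)) = 483*((-6 + 52)/(85 - 42)) = 483*(46/43) = 22218/43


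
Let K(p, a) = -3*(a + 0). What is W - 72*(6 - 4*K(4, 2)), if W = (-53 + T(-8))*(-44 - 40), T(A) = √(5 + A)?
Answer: 2292 - 84*I*√3 ≈ 2292.0 - 145.49*I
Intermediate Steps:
K(p, a) = -3*a
W = 4452 - 84*I*√3 (W = (-53 + √(5 - 8))*(-44 - 40) = (-53 + √(-3))*(-84) = (-53 + I*√3)*(-84) = 4452 - 84*I*√3 ≈ 4452.0 - 145.49*I)
W - 72*(6 - 4*K(4, 2)) = (4452 - 84*I*√3) - 72*(6 - (-12)*2) = (4452 - 84*I*√3) - 72*(6 - 4*(-6)) = (4452 - 84*I*√3) - 72*(6 + 24) = (4452 - 84*I*√3) - 72*30 = (4452 - 84*I*√3) - 2160 = 2292 - 84*I*√3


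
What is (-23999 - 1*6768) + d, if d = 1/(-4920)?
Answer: -151373641/4920 ≈ -30767.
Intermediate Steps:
d = -1/4920 ≈ -0.00020325
(-23999 - 1*6768) + d = (-23999 - 1*6768) - 1/4920 = (-23999 - 6768) - 1/4920 = -30767 - 1/4920 = -151373641/4920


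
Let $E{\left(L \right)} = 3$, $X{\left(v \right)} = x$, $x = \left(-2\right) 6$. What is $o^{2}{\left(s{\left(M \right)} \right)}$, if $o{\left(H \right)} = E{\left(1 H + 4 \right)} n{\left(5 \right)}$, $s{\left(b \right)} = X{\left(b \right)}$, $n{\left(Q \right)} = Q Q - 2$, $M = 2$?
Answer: $4761$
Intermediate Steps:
$n{\left(Q \right)} = -2 + Q^{2}$ ($n{\left(Q \right)} = Q^{2} - 2 = -2 + Q^{2}$)
$x = -12$
$X{\left(v \right)} = -12$
$s{\left(b \right)} = -12$
$o{\left(H \right)} = 69$ ($o{\left(H \right)} = 3 \left(-2 + 5^{2}\right) = 3 \left(-2 + 25\right) = 3 \cdot 23 = 69$)
$o^{2}{\left(s{\left(M \right)} \right)} = 69^{2} = 4761$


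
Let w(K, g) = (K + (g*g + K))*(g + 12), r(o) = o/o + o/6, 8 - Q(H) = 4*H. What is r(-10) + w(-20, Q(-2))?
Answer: 18142/3 ≈ 6047.3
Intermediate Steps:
Q(H) = 8 - 4*H
r(o) = 1 + o/6 (r(o) = 1 + o*(⅙) = 1 + o/6)
w(K, g) = (12 + g)*(g² + 2*K) (w(K, g) = (K + (g² + K))*(12 + g) = (K + (K + g²))*(12 + g) = (g² + 2*K)*(12 + g) = (12 + g)*(g² + 2*K))
r(-10) + w(-20, Q(-2)) = (1 + (⅙)*(-10)) + ((8 - 4*(-2))³ + 12*(8 - 4*(-2))² + 24*(-20) + 2*(-20)*(8 - 4*(-2))) = (1 - 5/3) + ((8 + 8)³ + 12*(8 + 8)² - 480 + 2*(-20)*(8 + 8)) = -⅔ + (16³ + 12*16² - 480 + 2*(-20)*16) = -⅔ + (4096 + 12*256 - 480 - 640) = -⅔ + (4096 + 3072 - 480 - 640) = -⅔ + 6048 = 18142/3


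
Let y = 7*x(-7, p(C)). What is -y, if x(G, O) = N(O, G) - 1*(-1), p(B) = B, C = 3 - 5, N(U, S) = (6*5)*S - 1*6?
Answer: 1505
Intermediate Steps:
N(U, S) = -6 + 30*S (N(U, S) = 30*S - 6 = -6 + 30*S)
C = -2
x(G, O) = -5 + 30*G (x(G, O) = (-6 + 30*G) - 1*(-1) = (-6 + 30*G) + 1 = -5 + 30*G)
y = -1505 (y = 7*(-5 + 30*(-7)) = 7*(-5 - 210) = 7*(-215) = -1505)
-y = -1*(-1505) = 1505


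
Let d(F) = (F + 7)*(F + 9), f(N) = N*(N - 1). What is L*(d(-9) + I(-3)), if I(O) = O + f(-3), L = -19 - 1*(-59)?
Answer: 360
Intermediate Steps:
f(N) = N*(-1 + N)
L = 40 (L = -19 + 59 = 40)
I(O) = 12 + O (I(O) = O - 3*(-1 - 3) = O - 3*(-4) = O + 12 = 12 + O)
d(F) = (7 + F)*(9 + F)
L*(d(-9) + I(-3)) = 40*((63 + (-9)² + 16*(-9)) + (12 - 3)) = 40*((63 + 81 - 144) + 9) = 40*(0 + 9) = 40*9 = 360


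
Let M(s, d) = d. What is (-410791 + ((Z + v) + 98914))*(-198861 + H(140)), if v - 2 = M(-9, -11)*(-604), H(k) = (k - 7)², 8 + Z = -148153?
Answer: 82141935424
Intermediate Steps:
Z = -148161 (Z = -8 - 148153 = -148161)
H(k) = (-7 + k)²
v = 6646 (v = 2 - 11*(-604) = 2 + 6644 = 6646)
(-410791 + ((Z + v) + 98914))*(-198861 + H(140)) = (-410791 + ((-148161 + 6646) + 98914))*(-198861 + (-7 + 140)²) = (-410791 + (-141515 + 98914))*(-198861 + 133²) = (-410791 - 42601)*(-198861 + 17689) = -453392*(-181172) = 82141935424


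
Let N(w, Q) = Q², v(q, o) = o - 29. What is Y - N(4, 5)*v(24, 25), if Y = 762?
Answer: 862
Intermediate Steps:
v(q, o) = -29 + o
Y - N(4, 5)*v(24, 25) = 762 - 5²*(-29 + 25) = 762 - 25*(-4) = 762 - 1*(-100) = 762 + 100 = 862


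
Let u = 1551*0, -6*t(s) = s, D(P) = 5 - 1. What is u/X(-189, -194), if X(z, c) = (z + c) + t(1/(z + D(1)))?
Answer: 0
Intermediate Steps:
D(P) = 4
t(s) = -s/6
u = 0
X(z, c) = c + z - 1/(6*(4 + z)) (X(z, c) = (z + c) - 1/(6*(z + 4)) = (c + z) - 1/(6*(4 + z)) = c + z - 1/(6*(4 + z)))
u/X(-189, -194) = 0/(((-⅙ + (4 - 189)*(-194 - 189))/(4 - 189))) = 0/(((-⅙ - 185*(-383))/(-185))) = 0/((-(-⅙ + 70855)/185)) = 0/((-1/185*425129/6)) = 0/(-425129/1110) = 0*(-1110/425129) = 0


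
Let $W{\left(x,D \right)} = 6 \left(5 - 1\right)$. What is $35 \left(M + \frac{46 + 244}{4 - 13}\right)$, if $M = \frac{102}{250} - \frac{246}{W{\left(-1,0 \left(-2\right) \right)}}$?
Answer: $- \frac{1325023}{900} \approx -1472.2$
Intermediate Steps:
$W{\left(x,D \right)} = 24$ ($W{\left(x,D \right)} = 6 \cdot 4 = 24$)
$M = - \frac{4921}{500}$ ($M = \frac{102}{250} - \frac{246}{24} = 102 \cdot \frac{1}{250} - \frac{41}{4} = \frac{51}{125} - \frac{41}{4} = - \frac{4921}{500} \approx -9.842$)
$35 \left(M + \frac{46 + 244}{4 - 13}\right) = 35 \left(- \frac{4921}{500} + \frac{46 + 244}{4 - 13}\right) = 35 \left(- \frac{4921}{500} + \frac{290}{-9}\right) = 35 \left(- \frac{4921}{500} + 290 \left(- \frac{1}{9}\right)\right) = 35 \left(- \frac{4921}{500} - \frac{290}{9}\right) = 35 \left(- \frac{189289}{4500}\right) = - \frac{1325023}{900}$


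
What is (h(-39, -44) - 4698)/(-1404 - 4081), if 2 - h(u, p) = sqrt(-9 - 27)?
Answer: 4696/5485 + 6*I/5485 ≈ 0.85615 + 0.0010939*I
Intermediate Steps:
h(u, p) = 2 - 6*I (h(u, p) = 2 - sqrt(-9 - 27) = 2 - sqrt(-36) = 2 - 6*I)
(h(-39, -44) - 4698)/(-1404 - 4081) = ((2 - 6*I) - 4698)/(-1404 - 4081) = (-4696 - 6*I)/(-5485) = (-4696 - 6*I)*(-1/5485) = 4696/5485 + 6*I/5485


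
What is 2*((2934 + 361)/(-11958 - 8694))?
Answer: -3295/10326 ≈ -0.31910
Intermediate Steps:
2*((2934 + 361)/(-11958 - 8694)) = 2*(3295/(-20652)) = 2*(3295*(-1/20652)) = 2*(-3295/20652) = -3295/10326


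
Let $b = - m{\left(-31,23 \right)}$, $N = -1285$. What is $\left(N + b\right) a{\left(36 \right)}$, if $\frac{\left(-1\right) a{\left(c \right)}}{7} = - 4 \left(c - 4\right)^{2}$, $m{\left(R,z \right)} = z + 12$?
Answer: $-37847040$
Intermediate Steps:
$m{\left(R,z \right)} = 12 + z$
$a{\left(c \right)} = 28 \left(-4 + c\right)^{2}$ ($a{\left(c \right)} = - 7 \left(- 4 \left(c - 4\right)^{2}\right) = - 7 \left(- 4 \left(-4 + c\right)^{2}\right) = 28 \left(-4 + c\right)^{2}$)
$b = -35$ ($b = - (12 + 23) = \left(-1\right) 35 = -35$)
$\left(N + b\right) a{\left(36 \right)} = \left(-1285 - 35\right) 28 \left(-4 + 36\right)^{2} = - 1320 \cdot 28 \cdot 32^{2} = - 1320 \cdot 28 \cdot 1024 = \left(-1320\right) 28672 = -37847040$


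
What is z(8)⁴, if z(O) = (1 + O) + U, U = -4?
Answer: 625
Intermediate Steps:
z(O) = -3 + O (z(O) = (1 + O) - 4 = -3 + O)
z(8)⁴ = (-3 + 8)⁴ = 5⁴ = 625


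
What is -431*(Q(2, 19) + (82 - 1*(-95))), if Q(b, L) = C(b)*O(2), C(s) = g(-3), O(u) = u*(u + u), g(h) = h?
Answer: -65943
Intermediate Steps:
O(u) = 2*u² (O(u) = u*(2*u) = 2*u²)
C(s) = -3
Q(b, L) = -24 (Q(b, L) = -6*2² = -6*4 = -3*8 = -24)
-431*(Q(2, 19) + (82 - 1*(-95))) = -431*(-24 + (82 - 1*(-95))) = -431*(-24 + (82 + 95)) = -431*(-24 + 177) = -431*153 = -65943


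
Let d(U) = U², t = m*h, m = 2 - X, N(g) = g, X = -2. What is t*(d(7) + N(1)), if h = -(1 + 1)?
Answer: -400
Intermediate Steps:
m = 4 (m = 2 - 1*(-2) = 2 + 2 = 4)
h = -2 (h = -1*2 = -2)
t = -8 (t = 4*(-2) = -8)
t*(d(7) + N(1)) = -8*(7² + 1) = -8*(49 + 1) = -8*50 = -400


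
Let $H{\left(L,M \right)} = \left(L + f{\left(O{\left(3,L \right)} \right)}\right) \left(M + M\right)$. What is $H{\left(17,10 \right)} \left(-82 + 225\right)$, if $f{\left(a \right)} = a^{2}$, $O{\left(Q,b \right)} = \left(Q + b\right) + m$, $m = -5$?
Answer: $692120$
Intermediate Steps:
$O{\left(Q,b \right)} = -5 + Q + b$ ($O{\left(Q,b \right)} = \left(Q + b\right) - 5 = -5 + Q + b$)
$H{\left(L,M \right)} = 2 M \left(L + \left(-2 + L\right)^{2}\right)$ ($H{\left(L,M \right)} = \left(L + \left(-5 + 3 + L\right)^{2}\right) \left(M + M\right) = \left(L + \left(-2 + L\right)^{2}\right) 2 M = 2 M \left(L + \left(-2 + L\right)^{2}\right)$)
$H{\left(17,10 \right)} \left(-82 + 225\right) = 2 \cdot 10 \left(17 + \left(-2 + 17\right)^{2}\right) \left(-82 + 225\right) = 2 \cdot 10 \left(17 + 15^{2}\right) 143 = 2 \cdot 10 \left(17 + 225\right) 143 = 2 \cdot 10 \cdot 242 \cdot 143 = 4840 \cdot 143 = 692120$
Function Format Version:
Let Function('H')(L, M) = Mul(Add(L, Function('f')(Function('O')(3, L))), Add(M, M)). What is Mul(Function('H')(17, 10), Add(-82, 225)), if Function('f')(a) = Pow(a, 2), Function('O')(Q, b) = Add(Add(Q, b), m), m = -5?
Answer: 692120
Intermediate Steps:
Function('O')(Q, b) = Add(-5, Q, b) (Function('O')(Q, b) = Add(Add(Q, b), -5) = Add(-5, Q, b))
Function('H')(L, M) = Mul(2, M, Add(L, Pow(Add(-2, L), 2))) (Function('H')(L, M) = Mul(Add(L, Pow(Add(-5, 3, L), 2)), Add(M, M)) = Mul(Add(L, Pow(Add(-2, L), 2)), Mul(2, M)) = Mul(2, M, Add(L, Pow(Add(-2, L), 2))))
Mul(Function('H')(17, 10), Add(-82, 225)) = Mul(Mul(2, 10, Add(17, Pow(Add(-2, 17), 2))), Add(-82, 225)) = Mul(Mul(2, 10, Add(17, Pow(15, 2))), 143) = Mul(Mul(2, 10, Add(17, 225)), 143) = Mul(Mul(2, 10, 242), 143) = Mul(4840, 143) = 692120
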